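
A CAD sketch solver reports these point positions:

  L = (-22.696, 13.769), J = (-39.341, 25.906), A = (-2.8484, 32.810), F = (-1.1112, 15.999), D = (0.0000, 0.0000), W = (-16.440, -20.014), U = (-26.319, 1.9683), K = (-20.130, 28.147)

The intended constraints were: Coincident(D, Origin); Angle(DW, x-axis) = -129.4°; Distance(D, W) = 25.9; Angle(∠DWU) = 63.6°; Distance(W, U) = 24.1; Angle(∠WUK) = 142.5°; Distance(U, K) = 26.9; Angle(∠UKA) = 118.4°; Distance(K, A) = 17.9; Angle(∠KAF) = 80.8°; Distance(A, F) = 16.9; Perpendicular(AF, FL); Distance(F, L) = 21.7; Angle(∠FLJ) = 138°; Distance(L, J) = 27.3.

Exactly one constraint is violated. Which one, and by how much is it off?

Distance(L, J) = 27.3 — off by 6.70.

D = (0.00, 0.00) ✓; DW at -129.4° ✓; |DW| = 25.90 ✓; ∠DWU = 63.60° ✓; |WU| = 24.10 ✓; ∠WUK = 142.5° ✓; |UK| = 26.90 ✓; ∠UKA = 118.4° ✓; |KA| = 17.90 ✓; ∠KAF = 80.80° ✓; |AF| = 16.90 ✓; ∠(AF, FL) = 90.00° ✓; |FL| = 21.70 ✓; ∠FLJ = 138.0° ✓; |LJ| = 20.60 ✗.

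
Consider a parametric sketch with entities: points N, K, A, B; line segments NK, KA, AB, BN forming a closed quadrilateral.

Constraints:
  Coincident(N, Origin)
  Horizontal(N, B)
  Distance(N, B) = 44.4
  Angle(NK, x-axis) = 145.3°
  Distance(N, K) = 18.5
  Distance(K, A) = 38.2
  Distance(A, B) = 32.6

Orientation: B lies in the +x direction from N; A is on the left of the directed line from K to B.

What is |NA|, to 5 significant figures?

30.924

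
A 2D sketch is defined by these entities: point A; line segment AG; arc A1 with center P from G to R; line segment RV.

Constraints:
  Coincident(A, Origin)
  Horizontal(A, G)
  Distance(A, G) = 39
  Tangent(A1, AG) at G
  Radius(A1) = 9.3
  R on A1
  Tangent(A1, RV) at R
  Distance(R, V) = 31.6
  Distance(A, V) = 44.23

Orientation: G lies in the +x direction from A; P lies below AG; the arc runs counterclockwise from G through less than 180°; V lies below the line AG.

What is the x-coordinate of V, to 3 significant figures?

22.7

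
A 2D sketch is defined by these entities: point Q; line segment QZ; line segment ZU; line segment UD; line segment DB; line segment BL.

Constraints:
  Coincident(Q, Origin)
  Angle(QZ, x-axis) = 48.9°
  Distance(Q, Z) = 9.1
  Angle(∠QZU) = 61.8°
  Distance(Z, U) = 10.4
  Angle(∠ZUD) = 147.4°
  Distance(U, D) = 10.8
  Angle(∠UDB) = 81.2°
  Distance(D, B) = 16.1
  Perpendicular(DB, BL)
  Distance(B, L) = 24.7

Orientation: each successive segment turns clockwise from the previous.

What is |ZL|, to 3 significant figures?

9.80

Q is at the origin; QZ runs at 48.9° with length 9.1, so Z = (5.98, 6.86). ∠QZU = 61.8° gives ZU at -69.3° from the x-axis; with |ZU| = 10.4, U = (9.66, -2.87). ∠ZUD = 147.4° gives UD at -102° from the x-axis; with |UD| = 10.8, D = (7.43, -13.4). ∠UDB = 81.2° gives DB at 159° from the x-axis; with |DB| = 16.1, B = (-7.63, -7.75). DB ⟂ BL, so BL runs at 69.3°; with |BL| = 24.7, L = (1.10, 15.4). Then |ZL| = |L − Z| = 9.80.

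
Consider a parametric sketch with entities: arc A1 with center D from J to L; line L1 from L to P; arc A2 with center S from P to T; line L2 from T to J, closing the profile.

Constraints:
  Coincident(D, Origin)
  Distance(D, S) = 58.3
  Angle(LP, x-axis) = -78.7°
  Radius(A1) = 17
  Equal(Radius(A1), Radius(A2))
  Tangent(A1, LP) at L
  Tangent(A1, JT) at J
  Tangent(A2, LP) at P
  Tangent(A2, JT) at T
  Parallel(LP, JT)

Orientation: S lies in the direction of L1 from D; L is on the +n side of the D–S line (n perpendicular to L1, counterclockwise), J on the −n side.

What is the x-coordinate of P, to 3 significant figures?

28.1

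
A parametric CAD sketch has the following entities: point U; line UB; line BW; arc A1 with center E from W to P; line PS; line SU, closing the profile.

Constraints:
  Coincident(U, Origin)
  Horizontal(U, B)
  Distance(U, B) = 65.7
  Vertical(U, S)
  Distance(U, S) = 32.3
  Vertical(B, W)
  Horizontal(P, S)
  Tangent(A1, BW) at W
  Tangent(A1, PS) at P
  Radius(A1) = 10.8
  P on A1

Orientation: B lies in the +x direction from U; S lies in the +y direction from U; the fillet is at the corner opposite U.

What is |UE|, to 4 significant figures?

58.96

U is at the origin; U and B share the same y with |UB| = 65.7 and B on the +x side, so B = (65.70, 0.000). U and S share the same x with |US| = 32.3 and S on the +y side, so S = (0.000, 32.30). The virtual corner opposite U is at (65.70, 32.30). Since A1 is tangent to BW there, EW ⟂ BW and tangency of A1 to PS means the radius EP is perpendicular to PS, with radius 10.8, so the center E sits 10.8 in from both sides at E = (54.90, 21.50). Then |UE| = |E − U| = 58.96.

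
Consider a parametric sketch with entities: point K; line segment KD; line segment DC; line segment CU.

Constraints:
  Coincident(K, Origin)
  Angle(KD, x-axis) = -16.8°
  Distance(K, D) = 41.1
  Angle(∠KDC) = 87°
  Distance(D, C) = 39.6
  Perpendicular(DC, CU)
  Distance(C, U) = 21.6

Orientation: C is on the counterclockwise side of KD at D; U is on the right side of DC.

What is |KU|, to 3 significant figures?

73.0

K is at the origin; KD runs at -16.8° with length 41.1, so D = 41.1·(cos -16.8°, sin -16.8°) = (39.3, -11.9). ∠KDC = 87.0°, so DC runs at -16.8° + (180° − 87.0°) = 76.2° from the x-axis; with |DC| = 39.6, C = D + 39.6·(cos 76.2°, sin 76.2°) = (48.8, 26.6). DC ⟂ CU; with |CU| = 21.6 on the right of DC, U = C + 21.6·(0.971, -0.239) = (69.8, 21.4). Then |KU| = |U − K| = 73.0.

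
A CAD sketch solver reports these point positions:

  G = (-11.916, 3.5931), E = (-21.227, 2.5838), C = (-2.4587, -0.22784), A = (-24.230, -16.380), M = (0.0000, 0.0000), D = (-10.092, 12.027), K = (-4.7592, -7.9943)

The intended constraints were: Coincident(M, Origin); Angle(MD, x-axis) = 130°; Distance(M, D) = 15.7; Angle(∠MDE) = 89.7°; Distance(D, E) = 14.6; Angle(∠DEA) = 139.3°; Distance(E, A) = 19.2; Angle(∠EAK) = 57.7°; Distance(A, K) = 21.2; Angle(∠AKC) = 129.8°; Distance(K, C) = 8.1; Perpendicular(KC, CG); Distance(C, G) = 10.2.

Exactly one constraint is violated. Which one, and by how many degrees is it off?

Perpendicular(KC, CG) — off by 5.50°.

M = (0.00, 0.00) ✓; MD at 130.0° ✓; |MD| = 15.70 ✓; ∠MDE = 89.70° ✓; |DE| = 14.60 ✓; ∠DEA = 139.3° ✓; |EA| = 19.20 ✓; ∠EAK = 57.70° ✓; |AK| = 21.20 ✓; ∠AKC = 129.8° ✓; |KC| = 8.100 ✓; ∠(KC, CG) = 84.50° ✗; |CG| = 10.20 ✓.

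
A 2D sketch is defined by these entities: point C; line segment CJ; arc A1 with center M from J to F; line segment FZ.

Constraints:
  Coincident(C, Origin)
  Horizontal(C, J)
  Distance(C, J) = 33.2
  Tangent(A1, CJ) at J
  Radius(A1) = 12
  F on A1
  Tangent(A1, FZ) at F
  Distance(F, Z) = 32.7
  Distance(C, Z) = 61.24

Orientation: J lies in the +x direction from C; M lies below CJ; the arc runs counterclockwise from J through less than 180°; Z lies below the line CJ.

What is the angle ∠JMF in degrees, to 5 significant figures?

121.94°

C is at the origin; C and J share the same y with |CJ| = 33.2 and J on the +x side, so J = (33.200, 0.0000). The tangent condition forces MJ to be normal to CJ, so M = J + (0, -12) = (33.200, -12.000). Since MF ⟂ FZ (tangency), |MZ| = √(12.0² + 32.7²) = 34.832 regardless of where F sits on A1. So Z lies on both circle(C, 61.24) and circle(M, 34.832); the below-CJ intersection is Z = (40.315, -46.098). F is the foot of the tangent from Z: F = (23.017, -18.348).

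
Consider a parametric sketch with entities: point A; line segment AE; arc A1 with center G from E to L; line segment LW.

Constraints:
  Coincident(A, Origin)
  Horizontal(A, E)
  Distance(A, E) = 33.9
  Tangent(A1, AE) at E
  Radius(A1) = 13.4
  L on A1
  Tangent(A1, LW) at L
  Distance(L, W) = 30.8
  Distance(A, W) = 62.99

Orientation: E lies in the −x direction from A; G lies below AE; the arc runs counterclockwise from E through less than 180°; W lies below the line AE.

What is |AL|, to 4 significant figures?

49.54

Checks: |GL| = 13.40 ✓; ∠(GL, LW) = 90.00° ✓; |LW| = 30.80 ✓; |AW| = 62.99 ✓.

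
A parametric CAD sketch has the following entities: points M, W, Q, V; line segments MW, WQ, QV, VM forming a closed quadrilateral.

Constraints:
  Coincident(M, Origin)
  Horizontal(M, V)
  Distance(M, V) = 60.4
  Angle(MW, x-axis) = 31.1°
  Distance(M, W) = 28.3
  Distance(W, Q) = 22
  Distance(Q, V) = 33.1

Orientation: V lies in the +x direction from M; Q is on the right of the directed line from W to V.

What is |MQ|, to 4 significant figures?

28.93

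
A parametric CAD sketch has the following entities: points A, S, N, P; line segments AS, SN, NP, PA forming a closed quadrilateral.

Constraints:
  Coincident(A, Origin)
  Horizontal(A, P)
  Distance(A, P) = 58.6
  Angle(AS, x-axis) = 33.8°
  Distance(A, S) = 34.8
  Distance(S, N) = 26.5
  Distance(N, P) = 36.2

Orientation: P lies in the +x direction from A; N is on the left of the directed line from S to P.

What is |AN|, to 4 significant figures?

61.28

A is at the origin; A and P share the same y with |AP| = 58.6 and P in +x, so P = (58.6, 0). AS runs at 33.8° with |AS| = 34.8, so S = (28.92, 19.36). N is determined by |SN| = 26.5 and |NP| = 36.2 together: it lies at the intersection of circle(S, 26.5) and circle(P, 36.2). With |SP| = 35.44, the foot of the radical line on SP is 9.137 from S and the perpendicular offset is √(26.5² − 9.137²) = 24.87. Taking the left-of-SP solution: N = (50.16, 35.20).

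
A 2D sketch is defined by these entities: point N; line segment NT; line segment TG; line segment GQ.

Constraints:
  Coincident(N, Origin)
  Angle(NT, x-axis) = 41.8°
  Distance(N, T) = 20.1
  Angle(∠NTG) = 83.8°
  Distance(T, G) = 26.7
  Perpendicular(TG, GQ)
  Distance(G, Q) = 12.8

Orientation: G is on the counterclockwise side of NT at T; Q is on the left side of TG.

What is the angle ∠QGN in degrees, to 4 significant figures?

50.83°

N is at the origin; NT runs at 41.8° with length 20.1, so T = 20.1·(cos 41.8°, sin 41.8°) = (14.98, 13.40). ∠NTG = 83.8°, so TG runs at 41.8° + (180° − 83.8°) = 138.0° from the x-axis; with |TG| = 26.7, G = T + 26.7·(cos 138.0°, sin 138.0°) = (-4.858, 31.26). TG is perpendicular to GQ; with |GQ| = 12.8 on the left of TG, Q = G + 12.8·(-0.6691, -0.7431) = (-13.42, 21.75). Then cos ∠QGN = GQ·GN / (|GQ||GN|), giving 50.83°.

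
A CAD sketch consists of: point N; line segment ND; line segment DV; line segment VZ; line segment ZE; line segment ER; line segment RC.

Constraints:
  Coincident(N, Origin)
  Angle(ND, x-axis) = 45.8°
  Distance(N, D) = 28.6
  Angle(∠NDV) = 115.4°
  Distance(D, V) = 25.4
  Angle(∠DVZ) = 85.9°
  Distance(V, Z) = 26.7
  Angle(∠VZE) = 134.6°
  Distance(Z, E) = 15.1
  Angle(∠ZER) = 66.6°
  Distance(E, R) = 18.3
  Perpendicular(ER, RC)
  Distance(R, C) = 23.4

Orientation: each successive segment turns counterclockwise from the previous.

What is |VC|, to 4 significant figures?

12.59

N is at the origin; ND runs at 45.8° with length 28.6, so D = (19.94, 20.50). ∠NDV = 115.4° gives DV at 110.4° from the x-axis; with |DV| = 25.4, V = (11.09, 44.31). ∠DVZ = 85.9° gives VZ at -155.5° from the x-axis; with |VZ| = 26.7, Z = (-13.21, 33.24). ∠VZE = 134.6° gives ZE at -110.1° from the x-axis; with |ZE| = 15.1, E = (-18.40, 19.06). ∠ZER = 66.6° gives ER at 3.300° from the x-axis; with |ER| = 18.3, R = (-0.1304, 20.11). ER is perpendicular to RC, so RC runs at 93.30°; with |RC| = 23.4, C = (-1.477, 43.47). Then |VC| = |C − V| = 12.59.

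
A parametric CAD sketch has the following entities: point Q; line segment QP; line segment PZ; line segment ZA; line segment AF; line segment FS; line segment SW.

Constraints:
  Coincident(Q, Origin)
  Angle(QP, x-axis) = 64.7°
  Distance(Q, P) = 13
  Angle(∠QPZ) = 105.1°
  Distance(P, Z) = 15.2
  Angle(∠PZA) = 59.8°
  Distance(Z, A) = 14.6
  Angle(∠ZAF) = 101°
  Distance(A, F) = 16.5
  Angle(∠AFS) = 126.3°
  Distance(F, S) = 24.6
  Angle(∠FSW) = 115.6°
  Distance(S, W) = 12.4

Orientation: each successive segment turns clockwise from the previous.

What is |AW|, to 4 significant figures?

39.78

Q is at the origin; QP runs at 64.7° with length 13.0, so P = (5.556, 11.75). ∠QPZ = 105.1° gives PZ at -10.20° from the x-axis; with |PZ| = 15.2, Z = (20.52, 9.061). ∠PZA = 59.8° gives ZA at -130.4° from the x-axis; with |ZA| = 14.6, A = (11.05, -2.057). ∠ZAF = 101.0° gives AF at 150.6° from the x-axis; with |AF| = 16.5, F = (-3.322, 6.043). ∠AFS = 126.3° gives FS at 96.90° from the x-axis; with |FS| = 24.6, S = (-6.278, 30.46). ∠FSW = 115.6° gives SW at 32.50° from the x-axis; with |SW| = 12.4, W = (4.181, 37.13). Then |AW| = |W − A| = 39.78.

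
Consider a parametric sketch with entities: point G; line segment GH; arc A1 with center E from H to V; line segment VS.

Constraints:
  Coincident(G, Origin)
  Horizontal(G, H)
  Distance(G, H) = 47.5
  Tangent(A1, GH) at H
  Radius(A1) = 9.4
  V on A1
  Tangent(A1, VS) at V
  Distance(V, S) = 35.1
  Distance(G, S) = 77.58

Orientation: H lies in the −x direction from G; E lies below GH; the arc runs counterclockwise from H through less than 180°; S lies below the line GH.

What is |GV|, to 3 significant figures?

57.0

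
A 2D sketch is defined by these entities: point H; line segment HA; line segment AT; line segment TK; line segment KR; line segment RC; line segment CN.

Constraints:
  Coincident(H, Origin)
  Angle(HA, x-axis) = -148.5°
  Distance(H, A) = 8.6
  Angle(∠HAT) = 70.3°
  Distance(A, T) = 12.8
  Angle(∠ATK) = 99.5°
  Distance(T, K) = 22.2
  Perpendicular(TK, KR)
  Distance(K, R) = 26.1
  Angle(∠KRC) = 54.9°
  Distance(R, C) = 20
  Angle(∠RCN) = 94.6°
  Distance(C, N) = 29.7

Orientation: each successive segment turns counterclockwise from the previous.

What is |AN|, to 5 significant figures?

32.981

∠KRC = 54.9° gives RC at -103.20° from the x-axis; with |RC| = 20.0, C = (-2.7113, 2.2698). ∠RCN = 94.6° gives CN at -17.800° from the x-axis; with |CN| = 29.7, N = (25.567, -6.8094). Then |AN| = |N − A| = 32.981.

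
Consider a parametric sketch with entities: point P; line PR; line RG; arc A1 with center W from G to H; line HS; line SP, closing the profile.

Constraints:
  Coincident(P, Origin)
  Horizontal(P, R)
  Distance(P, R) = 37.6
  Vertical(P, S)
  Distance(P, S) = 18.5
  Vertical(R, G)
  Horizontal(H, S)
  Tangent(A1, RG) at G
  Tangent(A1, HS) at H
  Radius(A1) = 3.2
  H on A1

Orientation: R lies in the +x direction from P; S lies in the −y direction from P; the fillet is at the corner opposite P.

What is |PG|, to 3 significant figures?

40.6

P is at the origin; P and R share the same y with |PR| = 37.6 and R on the +x side, so R = (37.6, 0.00). PS is vertical with |PS| = 18.5 and S on the −y side, so S = (0.00, -18.5). The virtual corner opposite P is at (37.6, -18.5). A1 meets RG tangentially, so WG is at right angles to RG and tangency of A1 to HS means the radius WH is perpendicular to HS, with radius 3.2, so the center W sits 3.2 in from both sides at W = (34.4, -15.3). That places the tangent points at G = (37.6, -15.3) on RG and H = (34.4, -18.5) on HS. Then |PG| = |G − P| = 40.6.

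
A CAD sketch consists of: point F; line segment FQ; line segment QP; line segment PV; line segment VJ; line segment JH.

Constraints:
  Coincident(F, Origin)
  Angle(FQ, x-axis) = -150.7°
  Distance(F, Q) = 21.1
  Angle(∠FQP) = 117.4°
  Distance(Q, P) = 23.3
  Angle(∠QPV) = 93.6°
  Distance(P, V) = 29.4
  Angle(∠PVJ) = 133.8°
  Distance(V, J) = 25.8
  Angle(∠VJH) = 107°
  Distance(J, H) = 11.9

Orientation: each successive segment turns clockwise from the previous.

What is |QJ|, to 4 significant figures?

48.94

F is at the origin; FQ runs at -150.7° with length 21.1, so Q = (-18.40, -10.33). ∠FQP = 117.4° gives QP at 146.7° from the x-axis; with |QP| = 23.3, P = (-37.87, 2.466). ∠QPV = 93.6° gives PV at 60.30° from the x-axis; with |PV| = 29.4, V = (-23.31, 28.00). ∠PVJ = 133.8° gives VJ at 14.10° from the x-axis; with |VJ| = 25.8, J = (1.714, 34.29). Then |QJ| = |J − Q| = 48.94.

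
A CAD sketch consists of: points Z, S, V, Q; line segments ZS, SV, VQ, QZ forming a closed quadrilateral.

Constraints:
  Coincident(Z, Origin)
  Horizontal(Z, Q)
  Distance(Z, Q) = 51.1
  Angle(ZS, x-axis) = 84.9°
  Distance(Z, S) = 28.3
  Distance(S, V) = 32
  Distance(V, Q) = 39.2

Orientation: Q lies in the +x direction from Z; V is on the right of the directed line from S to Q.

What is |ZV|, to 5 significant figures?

12.207

Checks: |SV| = 32.00 ✓; |VQ| = 39.20 ✓.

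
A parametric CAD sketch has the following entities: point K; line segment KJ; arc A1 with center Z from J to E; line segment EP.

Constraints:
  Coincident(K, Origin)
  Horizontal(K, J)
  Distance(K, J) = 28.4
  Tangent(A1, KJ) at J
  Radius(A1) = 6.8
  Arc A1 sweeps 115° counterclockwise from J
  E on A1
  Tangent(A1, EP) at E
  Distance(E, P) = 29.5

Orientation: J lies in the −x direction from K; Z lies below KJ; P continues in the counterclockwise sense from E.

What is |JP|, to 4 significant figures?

36.95

On A1, J sits at bearing 90° from Z; a 115° counterclockwise sweep puts E at bearing 205°, so E = Z + 6.8·(cos 205°, sin 205°) = (-34.56, -9.674). A1 meets EP tangentially, so ZE is at right angles to EP, so EP runs along (−sin 205°, cos 205°); with |EP| = 29.5, P = (-22.10, -36.41). Then |JP| = |P − J| = 36.95.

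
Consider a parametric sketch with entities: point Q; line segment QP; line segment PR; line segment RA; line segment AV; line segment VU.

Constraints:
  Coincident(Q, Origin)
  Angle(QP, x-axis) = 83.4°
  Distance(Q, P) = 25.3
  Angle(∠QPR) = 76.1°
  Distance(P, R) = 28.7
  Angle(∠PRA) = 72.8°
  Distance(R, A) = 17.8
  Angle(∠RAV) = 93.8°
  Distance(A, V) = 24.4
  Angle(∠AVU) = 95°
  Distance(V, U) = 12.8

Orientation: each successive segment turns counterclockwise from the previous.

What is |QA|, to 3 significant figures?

18.9

Q is at the origin; QP runs at 83.4° with length 25.3, so P = (2.91, 25.1). ∠QPR = 76.1° gives PR at -173° from the x-axis; with |PR| = 28.7, R = (-25.6, 21.5). ∠PRA = 72.8° gives RA at -65.5° from the x-axis; with |RA| = 17.8, A = (-18.2, 5.29). Then |QA| = |A − Q| = 18.9.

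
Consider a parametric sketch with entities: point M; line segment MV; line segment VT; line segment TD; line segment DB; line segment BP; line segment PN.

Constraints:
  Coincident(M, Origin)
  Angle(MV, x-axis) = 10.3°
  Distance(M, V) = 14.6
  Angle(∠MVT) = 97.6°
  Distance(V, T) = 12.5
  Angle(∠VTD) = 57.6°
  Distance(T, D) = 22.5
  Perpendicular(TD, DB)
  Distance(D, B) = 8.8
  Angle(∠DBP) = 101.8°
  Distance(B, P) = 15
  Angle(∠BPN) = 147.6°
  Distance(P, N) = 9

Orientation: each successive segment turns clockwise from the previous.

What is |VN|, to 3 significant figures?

7.54

M is at the origin; MV runs at 10.3° with length 14.6, so V = (14.4, 2.61). ∠MVT = 97.6° gives VT at -72.1° from the x-axis; with |VT| = 12.5, T = (18.2, -9.28). ∠VTD = 57.6° gives TD at 166° from the x-axis; with |TD| = 22.5, D = (-3.58, -3.65). The perpendicularity gives DB at right angles to TD, so DB runs at 75.5°; with |DB| = 8.8, B = (-1.37, 4.87). ∠DBP = 101.8° gives BP at -2.70° from the x-axis; with |BP| = 15.0, P = (13.6, 4.16). ∠BPN = 147.6° gives PN at -35.1° from the x-axis; with |PN| = 9.0, N = (21.0, -1.01). Then |VN| = |N − V| = 7.54.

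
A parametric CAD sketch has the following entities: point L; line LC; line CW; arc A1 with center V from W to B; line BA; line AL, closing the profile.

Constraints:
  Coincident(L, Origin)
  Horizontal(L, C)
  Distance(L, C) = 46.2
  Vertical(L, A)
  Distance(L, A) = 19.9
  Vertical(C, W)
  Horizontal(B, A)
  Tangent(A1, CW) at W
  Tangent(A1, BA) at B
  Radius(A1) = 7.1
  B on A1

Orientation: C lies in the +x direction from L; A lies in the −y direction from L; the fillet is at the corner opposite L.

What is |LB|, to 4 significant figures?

43.87

L is at the origin; L and C share the same y with |LC| = 46.2 and C on the +x side, so C = (46.20, 0.000). LA is vertical with |LA| = 19.9 and A on the −y side, so A = (0.000, -19.90). The virtual corner opposite L is at (46.20, -19.90). Tangency of A1 to CW means the radius VW is perpendicular to CW and the tangent condition forces VB to be normal to BA, with radius 7.1, so the center V sits 7.1 in from both sides at V = (39.10, -12.80). That places the tangent points at W = (46.20, -12.80) on CW and B = (39.10, -19.90) on BA. Then |LB| = |B − L| = 43.87.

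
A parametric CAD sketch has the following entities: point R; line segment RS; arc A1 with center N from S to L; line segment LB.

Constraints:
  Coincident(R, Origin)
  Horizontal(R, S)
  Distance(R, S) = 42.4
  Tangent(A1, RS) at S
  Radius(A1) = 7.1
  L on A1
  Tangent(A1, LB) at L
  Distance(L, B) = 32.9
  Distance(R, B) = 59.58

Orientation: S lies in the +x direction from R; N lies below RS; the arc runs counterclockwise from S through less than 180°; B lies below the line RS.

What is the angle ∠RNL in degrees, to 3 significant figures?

23.5°

Checks: |NL| = 7.100 ✓; ∠(NL, LB) = 90.00° ✓; |LB| = 32.90 ✓; |RB| = 59.58 ✓.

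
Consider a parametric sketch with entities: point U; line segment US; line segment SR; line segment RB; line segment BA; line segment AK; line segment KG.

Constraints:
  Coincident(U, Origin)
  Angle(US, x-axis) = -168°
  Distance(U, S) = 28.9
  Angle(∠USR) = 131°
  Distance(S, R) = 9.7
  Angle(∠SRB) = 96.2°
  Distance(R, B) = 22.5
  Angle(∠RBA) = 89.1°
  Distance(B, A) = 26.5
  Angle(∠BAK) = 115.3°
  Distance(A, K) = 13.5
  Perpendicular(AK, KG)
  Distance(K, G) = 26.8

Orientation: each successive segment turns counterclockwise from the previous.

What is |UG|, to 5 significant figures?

30.531

∠BAK = 115.3° gives AK at 120.40° from the x-axis; with |AK| = 13.5, K = (-6.4834, 6.0734). AK is perpendicular to KG, so KG runs at -149.60°; with |KG| = 26.8, G = (-29.599, -7.4884). Then |UG| = |G − U| = 30.531.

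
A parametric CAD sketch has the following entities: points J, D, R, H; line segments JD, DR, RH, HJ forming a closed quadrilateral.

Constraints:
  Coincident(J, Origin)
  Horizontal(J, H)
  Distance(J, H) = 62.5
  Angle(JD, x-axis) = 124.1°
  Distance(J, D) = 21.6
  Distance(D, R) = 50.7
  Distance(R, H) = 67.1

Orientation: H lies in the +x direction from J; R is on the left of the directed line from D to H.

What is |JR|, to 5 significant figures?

59.055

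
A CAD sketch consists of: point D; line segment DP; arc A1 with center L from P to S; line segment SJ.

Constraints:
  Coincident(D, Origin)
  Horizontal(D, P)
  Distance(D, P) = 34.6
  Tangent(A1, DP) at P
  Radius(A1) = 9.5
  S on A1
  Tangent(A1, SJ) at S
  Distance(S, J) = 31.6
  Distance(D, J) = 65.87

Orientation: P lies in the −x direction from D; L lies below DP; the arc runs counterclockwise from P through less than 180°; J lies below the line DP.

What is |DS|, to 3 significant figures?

43.7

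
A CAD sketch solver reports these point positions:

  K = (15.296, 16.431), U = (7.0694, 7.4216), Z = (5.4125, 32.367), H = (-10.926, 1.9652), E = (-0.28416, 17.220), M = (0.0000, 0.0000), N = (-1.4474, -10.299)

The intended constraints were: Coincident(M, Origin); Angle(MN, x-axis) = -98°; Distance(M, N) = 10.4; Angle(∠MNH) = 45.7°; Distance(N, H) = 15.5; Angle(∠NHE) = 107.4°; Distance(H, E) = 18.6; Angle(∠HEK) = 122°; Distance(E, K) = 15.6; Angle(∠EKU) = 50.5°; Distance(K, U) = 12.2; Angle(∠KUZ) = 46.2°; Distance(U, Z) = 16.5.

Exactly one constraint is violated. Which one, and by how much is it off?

Distance(U, Z) = 16.5 — off by 8.50.

M = (0.00, 0.00) ✓; MN at -98.00° ✓; |MN| = 10.40 ✓; ∠MNH = 45.70° ✓; |NH| = 15.50 ✓; ∠NHE = 107.4° ✓; |HE| = 18.60 ✓; ∠HEK = 122.0° ✓; |EK| = 15.60 ✓; ∠EKU = 50.50° ✓; |KU| = 12.20 ✓; ∠KUZ = 46.20° ✓; |UZ| = 25.00 ✗.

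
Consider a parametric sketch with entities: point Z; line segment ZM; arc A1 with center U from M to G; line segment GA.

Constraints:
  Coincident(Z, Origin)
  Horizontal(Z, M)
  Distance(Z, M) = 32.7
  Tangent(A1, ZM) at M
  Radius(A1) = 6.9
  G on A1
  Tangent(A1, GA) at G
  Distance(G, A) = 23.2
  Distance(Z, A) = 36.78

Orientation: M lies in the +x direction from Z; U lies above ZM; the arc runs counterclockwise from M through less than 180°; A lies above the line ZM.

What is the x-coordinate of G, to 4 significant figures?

37.91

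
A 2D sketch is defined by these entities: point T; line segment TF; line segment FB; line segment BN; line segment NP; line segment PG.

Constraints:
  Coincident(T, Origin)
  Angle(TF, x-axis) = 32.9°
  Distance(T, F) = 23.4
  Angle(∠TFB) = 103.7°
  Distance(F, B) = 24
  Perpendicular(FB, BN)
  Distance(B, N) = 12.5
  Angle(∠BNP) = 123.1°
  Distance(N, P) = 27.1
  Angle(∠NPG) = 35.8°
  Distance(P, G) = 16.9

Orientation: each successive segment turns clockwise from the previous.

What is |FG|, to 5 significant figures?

13.693

∠BNP = 123.1° gives NP at 169.70° from the x-axis; with |NP| = 27.1, P = (1.8330, -8.0165). ∠NPG = 35.8° gives PG at 25.500° from the x-axis; with |PG| = 16.9, G = (17.087, -0.74082). Then |FG| = |G − F| = 13.693.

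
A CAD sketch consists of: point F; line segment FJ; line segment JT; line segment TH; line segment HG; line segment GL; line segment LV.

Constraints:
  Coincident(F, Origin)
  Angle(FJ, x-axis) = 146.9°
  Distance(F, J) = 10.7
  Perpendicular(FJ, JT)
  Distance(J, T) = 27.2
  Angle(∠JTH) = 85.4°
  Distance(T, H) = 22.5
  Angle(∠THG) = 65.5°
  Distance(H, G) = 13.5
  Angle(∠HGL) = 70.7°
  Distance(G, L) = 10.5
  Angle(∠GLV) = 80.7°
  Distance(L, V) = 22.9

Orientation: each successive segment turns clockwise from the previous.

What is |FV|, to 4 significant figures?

37.98

F is at the origin; FJ runs at 146.9° with length 10.7, so J = (-8.964, 5.843). The perpendicularity gives JT at right angles to FJ, so JT runs at 56.90°; with |JT| = 27.2, T = (5.890, 28.63). ∠JTH = 85.4° gives TH at -37.70° from the x-axis; with |TH| = 22.5, H = (23.69, 14.87). ∠THG = 65.5° gives HG at -152.2° from the x-axis; with |HG| = 13.5, G = (11.75, 8.574). ∠HGL = 70.7° gives GL at 98.50° from the x-axis; with |GL| = 10.5, L = (10.20, 18.96). ∠GLV = 80.7° gives LV at -0.8000° from the x-axis; with |LV| = 22.9, V = (33.10, 18.64). Then |FV| = |V − F| = 37.98.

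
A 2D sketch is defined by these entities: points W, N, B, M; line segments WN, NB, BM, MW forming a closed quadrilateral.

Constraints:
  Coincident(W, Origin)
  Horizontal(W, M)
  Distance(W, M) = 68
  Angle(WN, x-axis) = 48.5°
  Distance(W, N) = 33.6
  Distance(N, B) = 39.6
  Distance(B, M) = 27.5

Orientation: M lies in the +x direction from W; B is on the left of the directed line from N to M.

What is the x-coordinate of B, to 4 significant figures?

61.83

Checks: |NB| = 39.60 ✓; |BM| = 27.50 ✓.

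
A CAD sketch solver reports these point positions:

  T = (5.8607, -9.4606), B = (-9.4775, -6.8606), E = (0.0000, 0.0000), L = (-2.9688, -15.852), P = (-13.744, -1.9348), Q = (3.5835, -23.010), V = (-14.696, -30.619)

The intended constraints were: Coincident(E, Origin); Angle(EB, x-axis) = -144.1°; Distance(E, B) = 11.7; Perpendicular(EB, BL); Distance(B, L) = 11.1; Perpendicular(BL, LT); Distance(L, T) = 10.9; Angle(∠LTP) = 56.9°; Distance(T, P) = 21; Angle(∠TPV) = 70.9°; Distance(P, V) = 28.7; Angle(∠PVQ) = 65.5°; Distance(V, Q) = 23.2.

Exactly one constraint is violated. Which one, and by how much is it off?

Distance(V, Q) = 23.2 — off by 3.40.

E = (0.00, 0.00) ✓; EB at -144.1° ✓; |EB| = 11.70 ✓; ∠(EB, BL) = 90.00° ✓; |BL| = 11.10 ✓; ∠(BL, LT) = 90.00° ✓; |LT| = 10.90 ✓; ∠LTP = 56.90° ✓; |TP| = 21.00 ✓; ∠TPV = 70.90° ✓; |PV| = 28.70 ✓; ∠PVQ = 65.50° ✓; |VQ| = 19.80 ✗.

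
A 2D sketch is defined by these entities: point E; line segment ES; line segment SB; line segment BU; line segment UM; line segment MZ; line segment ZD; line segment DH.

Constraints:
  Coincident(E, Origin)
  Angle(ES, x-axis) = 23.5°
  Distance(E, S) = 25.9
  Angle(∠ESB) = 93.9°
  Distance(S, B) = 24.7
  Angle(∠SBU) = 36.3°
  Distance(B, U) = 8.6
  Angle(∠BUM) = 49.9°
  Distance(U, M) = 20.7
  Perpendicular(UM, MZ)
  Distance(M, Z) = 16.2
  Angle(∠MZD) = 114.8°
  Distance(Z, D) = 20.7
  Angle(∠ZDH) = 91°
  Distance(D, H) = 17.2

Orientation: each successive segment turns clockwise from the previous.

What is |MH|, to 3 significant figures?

27.9

∠MZD = 114.8° gives ZD at -132° from the x-axis; with |ZD| = 20.7, D = (39.1, -29.8). ∠ZDH = 91.0° gives DH at 139° from the x-axis; with |DH| = 17.2, H = (26.1, -18.6). Then |MH| = |H − M| = 27.9.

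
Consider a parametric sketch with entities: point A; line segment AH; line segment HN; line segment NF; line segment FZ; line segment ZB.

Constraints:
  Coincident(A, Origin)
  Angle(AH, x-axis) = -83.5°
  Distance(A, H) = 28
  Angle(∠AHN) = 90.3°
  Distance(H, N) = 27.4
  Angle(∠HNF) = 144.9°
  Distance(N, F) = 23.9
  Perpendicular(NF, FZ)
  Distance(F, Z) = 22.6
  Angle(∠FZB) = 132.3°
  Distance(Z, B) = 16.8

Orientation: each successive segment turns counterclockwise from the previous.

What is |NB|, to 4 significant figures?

35.80

A is at the origin; AH runs at -83.5° with length 28.0, so H = (3.170, -27.82). ∠AHN = 90.3° gives HN at 6.200° from the x-axis; with |HN| = 27.4, N = (30.41, -24.86). ∠HNF = 144.9° gives NF at 41.30° from the x-axis; with |NF| = 23.9, F = (48.36, -9.087). NF ⟂ FZ, so FZ runs at 131.3°; with |FZ| = 22.6, Z = (33.45, 7.892). ∠FZB = 132.3° gives ZB at 179.0° from the x-axis; with |ZB| = 16.8, B = (16.65, 8.185). Then |NB| = |B − N| = 35.80.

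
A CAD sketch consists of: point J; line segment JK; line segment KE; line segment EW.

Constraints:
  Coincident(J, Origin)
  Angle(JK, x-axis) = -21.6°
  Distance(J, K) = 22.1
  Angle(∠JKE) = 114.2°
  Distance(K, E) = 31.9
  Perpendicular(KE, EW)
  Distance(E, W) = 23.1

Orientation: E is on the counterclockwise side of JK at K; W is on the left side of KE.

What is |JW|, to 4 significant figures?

41.06

∠JKE = 114.2°, so KE runs at -21.6° + (180° − 114.2°) = 44.20° from the x-axis; with |KE| = 31.9, E = K + 31.9·(cos 44.20°, sin 44.20°) = (43.42, 14.10). KE ⟂ EW; with |EW| = 23.1 on the left of KE, W = E + 23.1·(-0.6972, 0.7169) = (27.31, 30.66). Then |JW| = |W − J| = 41.06.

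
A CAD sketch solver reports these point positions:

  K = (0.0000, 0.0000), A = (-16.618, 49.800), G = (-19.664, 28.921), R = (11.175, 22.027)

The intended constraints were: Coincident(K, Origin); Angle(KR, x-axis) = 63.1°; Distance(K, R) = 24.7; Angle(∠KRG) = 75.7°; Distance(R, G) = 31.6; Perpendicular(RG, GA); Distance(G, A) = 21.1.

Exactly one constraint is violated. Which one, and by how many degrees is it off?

Perpendicular(RG, GA) — off by 4.30°.

K = (0.00, 0.00) ✓; KR at 63.10° ✓; |KR| = 24.70 ✓; ∠KRG = 75.70° ✓; |RG| = 31.60 ✓; ∠(RG, GA) = 85.70° ✗; |GA| = 21.10 ✓.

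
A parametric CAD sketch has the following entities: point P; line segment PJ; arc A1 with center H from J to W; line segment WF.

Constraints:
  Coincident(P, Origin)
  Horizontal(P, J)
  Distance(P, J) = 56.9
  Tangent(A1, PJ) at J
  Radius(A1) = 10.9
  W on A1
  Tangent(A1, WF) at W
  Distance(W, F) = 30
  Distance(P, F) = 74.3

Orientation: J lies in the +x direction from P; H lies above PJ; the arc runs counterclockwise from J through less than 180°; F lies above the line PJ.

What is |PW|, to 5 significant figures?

68.829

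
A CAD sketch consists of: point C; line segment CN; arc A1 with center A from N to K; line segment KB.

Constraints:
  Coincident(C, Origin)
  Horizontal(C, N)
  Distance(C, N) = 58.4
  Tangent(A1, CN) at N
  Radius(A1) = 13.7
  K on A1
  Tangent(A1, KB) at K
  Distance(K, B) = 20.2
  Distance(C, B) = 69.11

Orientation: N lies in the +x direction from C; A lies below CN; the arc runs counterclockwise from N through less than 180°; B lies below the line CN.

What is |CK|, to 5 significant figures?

51.345

Checks: |AK| = 13.70 ✓; ∠(AK, KB) = 90.00° ✓; |KB| = 20.20 ✓; |CB| = 69.11 ✓.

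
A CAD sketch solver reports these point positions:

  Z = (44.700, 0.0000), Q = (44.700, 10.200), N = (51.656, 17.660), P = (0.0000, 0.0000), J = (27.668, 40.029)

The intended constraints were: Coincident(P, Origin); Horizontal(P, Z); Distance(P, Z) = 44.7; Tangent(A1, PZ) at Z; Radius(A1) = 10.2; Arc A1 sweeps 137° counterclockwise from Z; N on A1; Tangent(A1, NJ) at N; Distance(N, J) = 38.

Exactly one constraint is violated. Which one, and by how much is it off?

Distance(N, J) = 38 — off by 5.20.

P = (0.00, 0.00) ✓; P.y = 0.00, Z.y = 0.00 ✓; |PZ| = 44.70 ✓; ∠(QZ, ZP) = 90.00° ✓; |QZ| = 10.20 ✓; bearing(Q→N) − bearing(Q→Z) = 137.0° ✓; |QN| = 10.20 ✓; ∠(QN, NJ) = 90.00° ✓; |NJ| = 32.80 ✗.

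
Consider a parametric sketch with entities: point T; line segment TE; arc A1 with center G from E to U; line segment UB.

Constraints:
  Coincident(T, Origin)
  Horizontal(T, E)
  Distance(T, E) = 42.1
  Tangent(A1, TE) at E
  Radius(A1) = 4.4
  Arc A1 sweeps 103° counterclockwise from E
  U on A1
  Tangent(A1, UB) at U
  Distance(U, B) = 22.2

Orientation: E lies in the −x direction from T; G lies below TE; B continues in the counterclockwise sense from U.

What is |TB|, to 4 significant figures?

49.43

On A1, E sits at bearing 90° from G; a 103° counterclockwise sweep puts U at bearing 193°, so U = G + 4.4·(cos 193°, sin 193°) = (-46.39, -5.390). Tangency of A1 to UB means the radius GU is perpendicular to UB, so UB runs along (−sin 193°, cos 193°); with |UB| = 22.2, B = (-41.39, -27.02). Then |TB| = |B − T| = 49.43.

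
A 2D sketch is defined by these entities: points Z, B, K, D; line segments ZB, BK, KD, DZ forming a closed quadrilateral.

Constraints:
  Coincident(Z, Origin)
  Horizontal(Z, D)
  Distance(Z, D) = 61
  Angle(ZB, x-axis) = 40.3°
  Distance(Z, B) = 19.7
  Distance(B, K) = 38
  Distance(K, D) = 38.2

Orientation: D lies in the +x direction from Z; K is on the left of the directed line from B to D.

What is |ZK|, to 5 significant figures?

57.662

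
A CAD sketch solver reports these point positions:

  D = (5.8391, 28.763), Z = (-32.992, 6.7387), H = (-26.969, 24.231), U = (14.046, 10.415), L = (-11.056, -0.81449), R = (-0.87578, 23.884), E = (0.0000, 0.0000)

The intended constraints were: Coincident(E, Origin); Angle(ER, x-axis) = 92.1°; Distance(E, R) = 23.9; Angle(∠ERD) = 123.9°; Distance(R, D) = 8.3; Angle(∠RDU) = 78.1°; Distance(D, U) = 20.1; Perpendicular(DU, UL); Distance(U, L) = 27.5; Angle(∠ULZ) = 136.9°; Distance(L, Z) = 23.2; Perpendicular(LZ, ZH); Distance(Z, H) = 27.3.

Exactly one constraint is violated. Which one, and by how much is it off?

Distance(Z, H) = 27.3 — off by 8.80.

E = (0.00, 0.00) ✓; ER at 92.10° ✓; |ER| = 23.90 ✓; ∠ERD = 123.9° ✓; |RD| = 8.300 ✓; ∠RDU = 78.10° ✓; |DU| = 20.10 ✓; ∠(DU, UL) = 90.00° ✓; |UL| = 27.50 ✓; ∠ULZ = 136.9° ✓; |LZ| = 23.20 ✓; ∠(LZ, ZH) = 90.00° ✓; |ZH| = 18.50 ✗.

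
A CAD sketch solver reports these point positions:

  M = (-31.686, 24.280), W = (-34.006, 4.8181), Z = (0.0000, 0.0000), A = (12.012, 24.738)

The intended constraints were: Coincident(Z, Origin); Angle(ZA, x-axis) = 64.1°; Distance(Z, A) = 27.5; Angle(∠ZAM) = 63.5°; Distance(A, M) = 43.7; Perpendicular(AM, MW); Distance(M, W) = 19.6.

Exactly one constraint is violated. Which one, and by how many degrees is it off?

Perpendicular(AM, MW) — off by 7.40°.

Z = (0.00, 0.00) ✓; ZA at 64.10° ✓; |ZA| = 27.50 ✓; ∠ZAM = 63.50° ✓; |AM| = 43.70 ✓; ∠(AM, MW) = 82.60° ✗; |MW| = 19.60 ✓.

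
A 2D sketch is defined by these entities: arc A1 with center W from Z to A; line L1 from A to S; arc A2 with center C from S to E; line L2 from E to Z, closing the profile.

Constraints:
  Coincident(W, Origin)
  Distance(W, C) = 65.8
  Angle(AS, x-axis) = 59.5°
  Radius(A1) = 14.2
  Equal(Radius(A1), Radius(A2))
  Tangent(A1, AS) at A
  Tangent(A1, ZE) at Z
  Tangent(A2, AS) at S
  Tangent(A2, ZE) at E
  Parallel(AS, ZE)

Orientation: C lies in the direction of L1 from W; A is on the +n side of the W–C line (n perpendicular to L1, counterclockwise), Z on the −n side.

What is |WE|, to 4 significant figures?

67.31

Tangency of A1 to both parallel lines with radius 14.2 puts A and Z at W ± 14.2·n: A = (-12.24, 7.207), Z = (12.24, -7.207). Equal radii place S and E the same way about C: S = C + 14.2·n = (21.16, 63.90), E = C − 14.2·n = (45.63, 49.49). Then |WE| = |E − W| = 67.31.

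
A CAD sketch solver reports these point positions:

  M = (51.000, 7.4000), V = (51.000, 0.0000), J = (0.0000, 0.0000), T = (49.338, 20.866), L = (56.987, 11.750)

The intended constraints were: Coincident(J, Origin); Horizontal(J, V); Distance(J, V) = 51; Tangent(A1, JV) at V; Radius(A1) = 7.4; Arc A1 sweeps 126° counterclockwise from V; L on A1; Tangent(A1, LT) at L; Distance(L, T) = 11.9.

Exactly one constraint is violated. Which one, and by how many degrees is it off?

Tangent(A1, LT) at L — off by 4.00°.

J = (0.00, 0.00) ✓; J.y = 0.00, V.y = 0.00 ✓; |JV| = 51.00 ✓; ∠(MV, VJ) = 90.00° ✓; |MV| = 7.400 ✓; bearing(M→L) − bearing(M→V) = 126.0° ✓; |ML| = 7.400 ✓; ∠(ML, LT) = 86.00° ✗; |LT| = 11.90 ✓.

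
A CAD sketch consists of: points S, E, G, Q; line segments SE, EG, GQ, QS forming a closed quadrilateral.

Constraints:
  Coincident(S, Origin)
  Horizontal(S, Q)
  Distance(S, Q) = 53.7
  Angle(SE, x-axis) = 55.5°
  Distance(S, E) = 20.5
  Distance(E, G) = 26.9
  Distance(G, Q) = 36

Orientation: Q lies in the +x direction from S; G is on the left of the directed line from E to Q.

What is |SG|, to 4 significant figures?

46.31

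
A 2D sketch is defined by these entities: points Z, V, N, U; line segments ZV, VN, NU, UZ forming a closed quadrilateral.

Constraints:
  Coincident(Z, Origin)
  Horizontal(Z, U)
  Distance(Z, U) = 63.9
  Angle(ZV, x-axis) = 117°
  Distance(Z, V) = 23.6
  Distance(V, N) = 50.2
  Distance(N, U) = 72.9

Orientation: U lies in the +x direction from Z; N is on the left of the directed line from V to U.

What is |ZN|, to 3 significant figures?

63.2

Z is at the origin; Z and U share the same y with |ZU| = 63.9 and U in +x, so U = (63.9, 0). ZV runs at 117.0° with |ZV| = 23.6, so V = (-10.7, 21.0). N is determined by |VN| = 50.2 and |NU| = 72.9 together: it lies at the intersection of circle(V, 50.2) and circle(U, 72.9). With |VU| = 77.5, the foot of the radical line on VU is 20.7 from V and the perpendicular offset is √(50.2² − 20.7²) = 45.7. Taking the left-of-VU solution: N = (21.6, 59.4).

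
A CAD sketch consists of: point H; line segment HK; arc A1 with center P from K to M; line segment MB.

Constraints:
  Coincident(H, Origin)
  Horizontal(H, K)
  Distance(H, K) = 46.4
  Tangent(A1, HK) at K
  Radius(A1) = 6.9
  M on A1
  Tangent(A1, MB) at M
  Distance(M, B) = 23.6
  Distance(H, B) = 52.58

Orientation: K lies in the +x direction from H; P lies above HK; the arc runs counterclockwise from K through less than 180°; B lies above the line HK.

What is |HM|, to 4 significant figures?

53.54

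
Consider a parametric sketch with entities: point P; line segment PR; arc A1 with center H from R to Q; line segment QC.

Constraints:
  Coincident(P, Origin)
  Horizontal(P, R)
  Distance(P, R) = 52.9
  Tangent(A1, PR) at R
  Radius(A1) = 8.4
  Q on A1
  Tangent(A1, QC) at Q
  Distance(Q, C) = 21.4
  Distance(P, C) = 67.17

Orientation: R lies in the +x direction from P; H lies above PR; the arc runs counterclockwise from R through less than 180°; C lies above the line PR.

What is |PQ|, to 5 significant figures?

61.930

Checks: P = (0.00, 0.00) ✓; |HQ| = 8.400 ✓; ∠(HQ, QC) = 90.00° ✓; |QC| = 21.40 ✓; |PC| = 67.17 ✓.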